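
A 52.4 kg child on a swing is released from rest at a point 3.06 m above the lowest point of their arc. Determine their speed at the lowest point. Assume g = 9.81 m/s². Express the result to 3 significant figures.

v = 7.75 m/s

Mechanical energy is conserved (no friction): mgh = ½mv²
The mass cancels from both sides.
v = √(2gh) = √(2 × 9.81 × 3.06) = √60.037 = 7.748 m/s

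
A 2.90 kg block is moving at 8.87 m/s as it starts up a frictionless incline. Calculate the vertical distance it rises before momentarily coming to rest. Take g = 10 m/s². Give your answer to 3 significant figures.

By energy conservation, ½mv² = mgh
h = v²/(2g) = 8.87²/(2 × 10) = 3.934 m

h = 3.93 m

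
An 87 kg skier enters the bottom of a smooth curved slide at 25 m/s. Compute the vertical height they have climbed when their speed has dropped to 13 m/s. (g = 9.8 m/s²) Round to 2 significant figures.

h = 23 m

Energy balance between the two points: ½mv₁² = ½mv₂² + mgh
h = (v₁² − v₂²)/(2g) = (25² − 13²)/(2 × 9.8) = 23.27 m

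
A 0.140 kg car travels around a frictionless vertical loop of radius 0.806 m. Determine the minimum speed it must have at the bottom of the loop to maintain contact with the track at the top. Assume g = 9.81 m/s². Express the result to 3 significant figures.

At the top: mg = mv_top²/r ⇒ v_top² = gr = 7.907 m²/s²
Energy from bottom to top (height 2r): ½mv_bot² = ½mv_top² + mg(2r)
v_bot² = gr + 4gr = 5gr = 39.53
v_bot = √(5gr) = 6.288 m/s

v = 6.29 m/s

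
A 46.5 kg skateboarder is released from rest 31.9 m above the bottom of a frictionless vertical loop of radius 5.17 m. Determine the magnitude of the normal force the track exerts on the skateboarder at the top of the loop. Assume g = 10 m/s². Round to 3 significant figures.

Energy from release to top (height 2r): mgh = ½mv_top² + mg(2r)
v_top² = 2g(h − 2r) = 2(10)(31.9 − 10.34) = 431.20 m²/s²
At the top, both N and weight point toward the centre: N + mg = mv_top²/r
N = m(v_top²/r − g) = 46.5(431.20/5.17 − 10) = 3413 N

N = 3410 N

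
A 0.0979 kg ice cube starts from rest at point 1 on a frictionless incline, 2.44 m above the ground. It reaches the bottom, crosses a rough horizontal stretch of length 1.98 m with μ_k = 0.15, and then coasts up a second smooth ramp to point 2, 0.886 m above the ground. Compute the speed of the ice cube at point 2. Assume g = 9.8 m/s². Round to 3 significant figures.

Energy at 1: mgh₁ = (0.0979)(9.8)(2.44) = 2.3410 J
Friction loss: W_f = μ_k mg d = 0.2849 J
At 2: ½mv² + mgh₂ = mgh₁ − W_f
½mv² = 2.3410 − 0.2849 − 0.85005 = 1.2060 J
v = √(2 × 1.2060/0.0979) = 4.964 m/s

v = 4.96 m/s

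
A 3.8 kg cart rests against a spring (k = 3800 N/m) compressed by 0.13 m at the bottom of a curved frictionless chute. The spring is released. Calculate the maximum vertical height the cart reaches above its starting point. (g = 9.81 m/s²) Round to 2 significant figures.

At maximum height the cart is at rest, so ½kx² = mgh
h = kx²/(2mg) = (3800)(0.13)²/(2 × 3.8 × 9.81) = 0.8614 m

h = 0.86 m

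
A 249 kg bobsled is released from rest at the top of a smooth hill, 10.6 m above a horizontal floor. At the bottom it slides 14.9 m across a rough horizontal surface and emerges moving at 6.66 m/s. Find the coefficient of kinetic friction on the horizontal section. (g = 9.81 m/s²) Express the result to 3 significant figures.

Energy at the top = energy at the end + work done against friction:
mgh = ½mv² + μ_k m g d
mgh = 25893 J; ½mv² = 5522.3 J
W_f = 25893 − 5522.3 = 20370 J
μ_k = W_f/(mg·d) = 20370/(2443 × 14.9) = 0.5597

μ_k = 0.560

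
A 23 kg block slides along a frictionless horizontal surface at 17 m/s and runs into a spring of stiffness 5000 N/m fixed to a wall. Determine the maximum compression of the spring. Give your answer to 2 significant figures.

x = 1.2 m

All KE is stored as spring PE at maximum compression: ½mv² = ½kx²
x = v√(m/k) = 17 × √(23/5000) = 1.153 m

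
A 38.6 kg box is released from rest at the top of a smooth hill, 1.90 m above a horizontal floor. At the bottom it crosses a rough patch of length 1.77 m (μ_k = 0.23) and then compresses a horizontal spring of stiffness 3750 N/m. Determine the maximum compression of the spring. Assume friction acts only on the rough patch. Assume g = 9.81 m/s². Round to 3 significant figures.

x = 0.549 m

Initial energy: E₁ = mgh = (38.6)(9.81)(1.90) = 719.47 J
Friction removes W_f = μ_k mg d = (0.23)(38.6)(9.81)(1.77) = 154.2 J
Energy reaching the spring: E = 719.47 − 154.2 = 565.31 J
At max compression ½kx² = E ⇒ x = √(2E/k) = √(2 × 565.31/3750) = 0.5491 m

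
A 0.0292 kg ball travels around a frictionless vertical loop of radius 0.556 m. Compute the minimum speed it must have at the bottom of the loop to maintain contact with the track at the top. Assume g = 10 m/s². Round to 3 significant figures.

At the top: mg = mv_top²/r ⇒ v_top² = gr = 5.560 m²/s²
Energy from bottom to top (height 2r): ½mv_bot² = ½mv_top² + mg(2r)
v_bot² = gr + 4gr = 5gr = 27.80
v_bot = √(5gr) = 5.273 m/s

v = 5.27 m/s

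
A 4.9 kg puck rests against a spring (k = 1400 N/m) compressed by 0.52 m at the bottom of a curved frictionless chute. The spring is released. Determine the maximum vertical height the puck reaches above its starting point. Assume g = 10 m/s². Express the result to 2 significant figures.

h = 3.9 m

At maximum height the puck is at rest, so ½kx² = mgh
h = kx²/(2mg) = (1400)(0.52)²/(2 × 4.9 × 10) = 3.863 m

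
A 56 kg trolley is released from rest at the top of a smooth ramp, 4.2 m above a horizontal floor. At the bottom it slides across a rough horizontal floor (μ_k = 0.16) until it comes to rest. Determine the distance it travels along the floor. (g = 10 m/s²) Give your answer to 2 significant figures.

Energy at the top = energy at the end + work done against friction:
At rest all PE has been dissipated by friction: mgh = μ_k m g d
d = h/μ_k = 4.2/0.16 = 26.25 m

d = 26 m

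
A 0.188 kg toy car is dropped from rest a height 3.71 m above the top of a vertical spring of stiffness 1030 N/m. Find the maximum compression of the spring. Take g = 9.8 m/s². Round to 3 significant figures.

x = 0.117 m

Measuring PE from the top of the relaxed spring, at max compression the car has dropped H + x with zero KE, so:
mg(H + x) = ½kx²
½(1030)x² − (0.188)(9.8)x − (0.188)(9.8)(3.71) = 0
515.0x² − 1.842x − 6.835 = 0
x = [1.842 + √(3.394 + 14081)]/(2 × 515.0) = 0.1170 m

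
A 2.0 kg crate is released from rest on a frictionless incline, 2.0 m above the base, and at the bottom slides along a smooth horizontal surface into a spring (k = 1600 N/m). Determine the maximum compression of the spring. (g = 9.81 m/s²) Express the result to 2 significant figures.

Energy conservation (no friction) from release to max compression: mgh = ½kx²
x = √(2mgh/k) = √(2 × 2.0 × 9.81 × 2.0 / 1600) = 0.2215 m

x = 0.22 m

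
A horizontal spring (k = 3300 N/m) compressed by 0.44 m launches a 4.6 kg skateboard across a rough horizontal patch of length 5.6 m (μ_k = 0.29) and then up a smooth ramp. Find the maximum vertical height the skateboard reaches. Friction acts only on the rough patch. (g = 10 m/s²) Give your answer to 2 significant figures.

Spring energy: E₀ = ½kx² = ½(3300)(0.44)² = 319.44 J
Friction: W_f = μ_k mg d = (0.29)(4.6)(10)(5.6) = 74.70 J
Energy at base of ramp: E = 319.44 − 74.70 = 244.74 J
At max height all remaining energy is PE: mgh = E ⇒ h = E/(mg) = 244.74/(4.6 × 10) = 5.320 m

h = 5.3 m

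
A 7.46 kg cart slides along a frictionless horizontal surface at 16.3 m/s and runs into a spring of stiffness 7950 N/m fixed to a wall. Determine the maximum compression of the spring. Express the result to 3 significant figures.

At max compression the cart is momentarily at rest: ½mv² = ½kx²
x = v√(m/k) = 16.3 × √(7.46/7950) = 0.4993 m

x = 0.499 m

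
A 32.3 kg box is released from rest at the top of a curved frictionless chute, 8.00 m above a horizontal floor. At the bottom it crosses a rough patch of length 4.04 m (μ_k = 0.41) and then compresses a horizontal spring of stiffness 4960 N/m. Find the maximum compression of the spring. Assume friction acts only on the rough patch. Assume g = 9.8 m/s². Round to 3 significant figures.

Initial energy: E₁ = mgh = (32.3)(9.8)(8.00) = 2532.3 J
Friction removes W_f = μ_k mg d = (0.41)(32.3)(9.8)(4.04) = 524.3 J
Energy reaching the spring: E = 2532.3 − 524.3 = 2008.0 J
At max compression ½kx² = E ⇒ x = √(2E/k) = √(2 × 2008.0/4960) = 0.8998 m

x = 0.900 m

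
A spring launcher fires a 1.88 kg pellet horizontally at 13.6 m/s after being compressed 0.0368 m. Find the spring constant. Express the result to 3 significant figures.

Energy stored in the spring equals the launch KE: ½kx² = ½mv²
k = mv²/x² = (1.88)(13.6)²/(0.0368)² = 256767 N/m

k = 257000 N/m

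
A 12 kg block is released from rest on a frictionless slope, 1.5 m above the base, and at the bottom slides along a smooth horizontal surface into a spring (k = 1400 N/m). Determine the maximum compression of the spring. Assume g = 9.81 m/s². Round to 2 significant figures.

Energy conservation (no friction) from release to max compression: mgh = ½kx²
x = √(2mgh/k) = √(2 × 12 × 9.81 × 1.5 / 1400) = 0.5023 m

x = 0.50 m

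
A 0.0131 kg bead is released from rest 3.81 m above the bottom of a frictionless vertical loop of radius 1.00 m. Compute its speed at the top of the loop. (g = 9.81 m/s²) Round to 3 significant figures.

Energy conservation: mgh = ½mv_top² + mg(2r)
v_top² = 2g(h − 2r) = 2(9.81)(3.81 − 2.000) = 35.51
v_top = 5.959 m/s

v = 5.96 m/s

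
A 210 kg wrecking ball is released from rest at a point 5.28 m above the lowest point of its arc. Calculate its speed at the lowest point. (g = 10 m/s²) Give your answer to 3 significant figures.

Energy conservation between the two points: mgh = ½mv²
v = √(2gh) = √(2 × 10 × 5.28) = √105.60 = 10.28 m/s

v = 10.3 m/s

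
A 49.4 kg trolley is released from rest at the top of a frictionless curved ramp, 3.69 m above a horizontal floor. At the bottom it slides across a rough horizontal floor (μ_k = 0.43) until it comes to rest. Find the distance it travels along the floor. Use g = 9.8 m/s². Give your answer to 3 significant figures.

d = 8.58 m

Energy at the top = energy at the end + work done against friction:
At rest all PE has been dissipated by friction: mgh = μ_k m g d
d = h/μ_k = 3.69/0.43 = 8.581 m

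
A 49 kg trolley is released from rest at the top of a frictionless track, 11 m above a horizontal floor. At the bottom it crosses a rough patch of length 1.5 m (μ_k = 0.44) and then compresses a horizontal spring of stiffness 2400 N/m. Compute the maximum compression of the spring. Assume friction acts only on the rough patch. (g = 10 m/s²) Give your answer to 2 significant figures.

Initial energy: E₁ = mgh = (49)(10)(11) = 5390.0 J
Friction removes W_f = μ_k mg d = (0.44)(49)(10)(1.5) = 323.4 J
Energy reaching the spring: E = 5390.0 − 323.4 = 5066.6 J
At max compression ½kx² = E ⇒ x = √(2E/k) = √(2 × 5066.6/2400) = 2.055 m

x = 2.1 m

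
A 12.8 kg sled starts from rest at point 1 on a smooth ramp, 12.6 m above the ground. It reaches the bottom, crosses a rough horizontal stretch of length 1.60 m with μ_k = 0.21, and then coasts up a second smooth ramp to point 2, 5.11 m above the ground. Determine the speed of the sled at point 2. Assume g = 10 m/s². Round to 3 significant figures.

v = 12.0 m/s

Energy at 1: mgh₁ = (12.8)(10)(12.6) = 1612.8 J
Friction loss: W_f = μ_k mg d = 43.01 J
At 2: ½mv² + mgh₂ = mgh₁ − W_f
½mv² = 1612.8 − 43.01 − 654.08 = 915.71 J
v = √(2 × 915.71/12.8) = 11.96 m/s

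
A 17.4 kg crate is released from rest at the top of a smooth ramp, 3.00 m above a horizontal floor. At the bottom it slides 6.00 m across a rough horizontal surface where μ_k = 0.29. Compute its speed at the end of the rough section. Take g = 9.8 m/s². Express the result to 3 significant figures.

Energy bookkeeping (friction removes W_f = μ_k N d):
mgh = ½mv² + μ_k m g d
W_f = μ_k mg d = (0.29)(17.4)(9.8)(6.00) = 296.7 J
½mv² = mgh − W_f = 511.56 − 296.7 = 214.86 J
v = √(2 × 214.86/17.4) = 4.970 m/s

v = 4.97 m/s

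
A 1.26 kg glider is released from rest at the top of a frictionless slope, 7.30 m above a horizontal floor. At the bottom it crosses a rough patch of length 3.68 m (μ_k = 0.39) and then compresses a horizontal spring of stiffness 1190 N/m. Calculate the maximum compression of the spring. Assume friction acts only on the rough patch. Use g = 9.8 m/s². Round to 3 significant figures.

x = 0.349 m

Initial energy: E₁ = mgh = (1.26)(9.8)(7.30) = 90.140 J
Friction removes W_f = μ_k mg d = (0.39)(1.26)(9.8)(3.68) = 17.72 J
Energy reaching the spring: E = 90.140 − 17.72 = 72.419 J
At max compression ½kx² = E ⇒ x = √(2E/k) = √(2 × 72.419/1190) = 0.3489 m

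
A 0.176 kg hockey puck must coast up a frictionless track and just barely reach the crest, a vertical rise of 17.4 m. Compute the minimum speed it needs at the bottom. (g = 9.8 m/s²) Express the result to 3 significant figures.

At the top it is momentarily at rest, so all KE converts to PE: ½mv² = mgh
v = √(2gh) = √(2 × 9.8 × 17.4) = 18.47 m/s

v = 18.5 m/s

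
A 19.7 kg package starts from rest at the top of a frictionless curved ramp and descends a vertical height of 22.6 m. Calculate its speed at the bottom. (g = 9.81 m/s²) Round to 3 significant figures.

By conservation of mechanical energy, mgh = ½mv²
v = √(2gh) = √(2 × 9.81 × 22.6) = √443.41 = 21.06 m/s

v = 21.1 m/s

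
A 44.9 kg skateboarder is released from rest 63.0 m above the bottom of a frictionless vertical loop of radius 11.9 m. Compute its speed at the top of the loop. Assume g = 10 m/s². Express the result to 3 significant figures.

Energy conservation: mgh = ½mv_top² + mg(2r)
v_top² = 2g(h − 2r) = 2(10)(63.0 − 23.80) = 784.0
v_top = 28.00 m/s

v = 28.0 m/s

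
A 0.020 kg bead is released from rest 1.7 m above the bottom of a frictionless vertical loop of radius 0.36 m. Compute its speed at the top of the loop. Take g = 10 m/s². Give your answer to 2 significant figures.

v = 4.4 m/s

Energy conservation: mgh = ½mv_top² + mg(2r)
v_top² = 2g(h − 2r) = 2(10)(1.7 − 0.7200) = 19.60
v_top = 4.427 m/s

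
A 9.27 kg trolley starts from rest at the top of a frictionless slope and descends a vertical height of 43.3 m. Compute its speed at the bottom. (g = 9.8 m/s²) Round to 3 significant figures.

Energy conservation between the two points: mgh = ½mv²
The mass cancels from both sides.
v = √(2gh) = √(2 × 9.8 × 43.3) = √848.68 = 29.13 m/s

v = 29.1 m/s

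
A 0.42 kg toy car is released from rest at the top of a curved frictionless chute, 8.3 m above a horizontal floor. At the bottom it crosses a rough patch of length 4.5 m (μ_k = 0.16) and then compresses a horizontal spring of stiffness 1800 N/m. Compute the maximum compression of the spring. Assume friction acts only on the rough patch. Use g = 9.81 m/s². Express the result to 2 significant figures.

x = 0.19 m

Initial energy: E₁ = mgh = (0.42)(9.81)(8.3) = 34.198 J
Friction removes W_f = μ_k mg d = (0.16)(0.42)(9.81)(4.5) = 2.967 J
Energy reaching the spring: E = 34.198 − 2.967 = 31.231 J
At max compression ½kx² = E ⇒ x = √(2E/k) = √(2 × 31.231/1800) = 0.1863 m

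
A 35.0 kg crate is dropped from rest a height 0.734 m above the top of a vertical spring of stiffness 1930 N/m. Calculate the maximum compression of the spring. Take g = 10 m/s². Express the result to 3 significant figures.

x = 0.728 m

Take the reference level at the top of the uncompressed spring. At max compression the crate has fallen H + x and is momentarily at rest:
mg(H + x) = ½kx²
½(1930)x² − (35.0)(10)x − (35.0)(10)(0.734) = 0
965.0x² − 350.0x − 256.9 = 0
x = [350.0 + √(122500 + 991634)]/(2 × 965.0) = 0.7283 m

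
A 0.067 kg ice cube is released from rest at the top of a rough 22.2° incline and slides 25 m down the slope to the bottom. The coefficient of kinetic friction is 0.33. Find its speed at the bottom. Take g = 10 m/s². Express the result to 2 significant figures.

Energy: mgh = ½mv² + W_f, with h = L sinθ and W_f = μ_k (mg cosθ) L
mgh = mgL sinθ = (0.067)(10)(25)sin22.2° = 6.3288 J
W_f = μ_k mg cosθ · L = (0.33)(0.067)(10)cos22.2°·25 = 5.118 J
½mv² = 6.3288 − 5.118 = 1.2111 J
v = √(2 × 1.2111/0.067) = 6.013 m/s

v = 6.0 m/s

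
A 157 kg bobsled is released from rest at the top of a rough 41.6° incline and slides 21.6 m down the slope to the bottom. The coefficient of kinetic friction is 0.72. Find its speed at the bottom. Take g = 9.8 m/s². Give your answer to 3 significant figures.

v = 7.29 m/s

Work–energy: mg(L sinθ) − μ_k(mg cosθ)L = ½mv²
mgh = mgL sinθ = (157)(9.8)(21.6)sin41.6° = 22065 J
W_f = μ_k mg cosθ · L = (0.72)(157)(9.8)cos41.6°·21.6 = 17894 J
½mv² = 22065 − 17894 = 4171.2 J
v = √(2 × 4171.2/157) = 7.289 m/s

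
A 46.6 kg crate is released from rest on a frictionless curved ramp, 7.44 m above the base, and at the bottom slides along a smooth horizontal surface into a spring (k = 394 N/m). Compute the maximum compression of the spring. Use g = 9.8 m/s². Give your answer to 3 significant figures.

x = 4.15 m

Gravitational PE at the top equals spring PE at max compression: mgh = ½kx²
x = √(2mgh/k) = √(2 × 46.6 × 9.8 × 7.44 / 394) = 4.153 m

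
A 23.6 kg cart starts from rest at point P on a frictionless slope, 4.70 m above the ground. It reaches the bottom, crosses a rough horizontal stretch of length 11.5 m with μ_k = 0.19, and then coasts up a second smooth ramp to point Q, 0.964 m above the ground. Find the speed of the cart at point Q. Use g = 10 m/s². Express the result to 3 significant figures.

Energy at P: mgh₁ = (23.6)(10)(4.70) = 1109.2 J
Friction loss: W_f = μ_k mg d = 515.7 J
At Q: ½mv² + mgh₂ = mgh₁ − W_f
½mv² = 1109.2 − 515.7 − 227.50 = 366.04 J
v = √(2 × 366.04/23.6) = 5.570 m/s

v = 5.57 m/s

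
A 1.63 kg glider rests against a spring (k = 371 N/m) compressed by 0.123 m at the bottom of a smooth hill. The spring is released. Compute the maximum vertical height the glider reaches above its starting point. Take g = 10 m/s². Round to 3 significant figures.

h = 0.172 m

At maximum height the glider is at rest, so ½kx² = mgh
h = kx²/(2mg) = (371)(0.123)²/(2 × 1.63 × 10) = 0.1722 m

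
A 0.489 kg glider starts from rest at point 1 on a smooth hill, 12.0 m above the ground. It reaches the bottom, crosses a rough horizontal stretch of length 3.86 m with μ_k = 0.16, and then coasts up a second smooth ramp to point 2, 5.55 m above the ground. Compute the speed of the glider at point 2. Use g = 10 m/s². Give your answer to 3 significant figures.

Energy at 1: mgh₁ = (0.489)(10)(12.0) = 58.680 J
Friction loss: W_f = μ_k mg d = 3.020 J
At 2: ½mv² + mgh₂ = mgh₁ − W_f
½mv² = 58.680 − 3.020 − 27.139 = 28.520 J
v = √(2 × 28.520/0.489) = 10.80 m/s

v = 10.8 m/s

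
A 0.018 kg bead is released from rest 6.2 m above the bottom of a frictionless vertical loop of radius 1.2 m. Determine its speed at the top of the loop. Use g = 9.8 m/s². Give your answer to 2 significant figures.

v = 8.6 m/s

Energy conservation: mgh = ½mv_top² + mg(2r)
v_top² = 2g(h − 2r) = 2(9.8)(6.2 − 2.400) = 74.48
v_top = 8.630 m/s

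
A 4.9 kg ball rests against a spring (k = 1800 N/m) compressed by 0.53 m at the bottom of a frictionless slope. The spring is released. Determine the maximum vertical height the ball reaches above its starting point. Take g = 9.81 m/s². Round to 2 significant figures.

Energy conservation from release to the highest point: ½kx² = mgh
h = kx²/(2mg) = (1800)(0.53)²/(2 × 4.9 × 9.81) = 5.259 m

h = 5.3 m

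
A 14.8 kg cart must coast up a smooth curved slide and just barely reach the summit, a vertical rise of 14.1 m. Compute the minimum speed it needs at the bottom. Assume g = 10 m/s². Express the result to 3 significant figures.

v = 16.8 m/s

At the top it is momentarily at rest, so all KE converts to PE: ½mv² = mgh
v = √(2gh) = √(2 × 10 × 14.1) = 16.79 m/s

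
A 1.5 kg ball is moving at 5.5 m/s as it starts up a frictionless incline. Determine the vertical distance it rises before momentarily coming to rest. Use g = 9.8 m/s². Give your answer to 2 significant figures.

By energy conservation, ½mv² = mgh
h = v²/(2g) = 5.5²/(2 × 9.8) = 1.543 m

h = 1.5 m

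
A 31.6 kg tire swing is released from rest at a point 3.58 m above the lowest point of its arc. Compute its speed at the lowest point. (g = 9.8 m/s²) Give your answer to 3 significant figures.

v = 8.38 m/s

Mechanical energy is conserved (no friction): mgh = ½mv²
v = √(2gh) = √(2 × 9.8 × 3.58) = √70.168 = 8.377 m/s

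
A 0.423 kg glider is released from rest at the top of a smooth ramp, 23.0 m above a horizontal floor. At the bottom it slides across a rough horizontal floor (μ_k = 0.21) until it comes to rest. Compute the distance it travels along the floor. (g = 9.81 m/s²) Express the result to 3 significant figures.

Applying the work–energy principle:
At rest all PE has been dissipated by friction: mgh = μ_k m g d
d = h/μ_k = 23.0/0.21 = 109.5 m

d = 110 m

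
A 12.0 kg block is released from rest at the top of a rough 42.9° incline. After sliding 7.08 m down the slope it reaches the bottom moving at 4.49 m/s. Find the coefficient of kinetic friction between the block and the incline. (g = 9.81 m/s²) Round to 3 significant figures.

mgh = ½mv² + μ_k (mg cosθ) L, with h = L sinθ
mgL sinθ = 567.35 J; ½mv² = 120.96 J
W_f = 567.35 − 120.96 = 446.4 J
μ_k = W_f/(mg cosθ · L) = 446.4/(86.23 × 7.08) = 0.7311

μ_k = 0.731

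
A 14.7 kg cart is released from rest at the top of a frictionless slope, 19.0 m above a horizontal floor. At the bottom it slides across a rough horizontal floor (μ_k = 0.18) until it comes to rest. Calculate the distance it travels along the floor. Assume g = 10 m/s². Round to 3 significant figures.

Energy at the top = energy at the end + work done against friction:
At rest all PE has been dissipated by friction: mgh = μ_k m g d
d = h/μ_k = 19.0/0.18 = 105.6 m

d = 106 m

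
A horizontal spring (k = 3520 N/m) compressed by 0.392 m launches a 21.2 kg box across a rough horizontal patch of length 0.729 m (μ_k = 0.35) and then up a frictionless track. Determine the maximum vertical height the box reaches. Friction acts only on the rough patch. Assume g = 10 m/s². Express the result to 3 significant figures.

Spring energy: E₀ = ½kx² = ½(3520)(0.392)² = 270.45 J
Friction: W_f = μ_k mg d = (0.35)(21.2)(10)(0.729) = 54.09 J
Energy at base of ramp: E = 270.45 − 54.09 = 216.36 J
At max height all remaining energy is PE: mgh = E ⇒ h = E/(mg) = 216.36/(21.2 × 10) = 1.021 m

h = 1.02 m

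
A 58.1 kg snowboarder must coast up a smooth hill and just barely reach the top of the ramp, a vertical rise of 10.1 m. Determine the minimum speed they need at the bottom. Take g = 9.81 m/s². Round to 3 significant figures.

v = 14.1 m/s

At the top they are momentarily at rest, so all KE converts to PE: ½mv² = mgh
v = √(2gh) = √(2 × 9.81 × 10.1) = 14.08 m/s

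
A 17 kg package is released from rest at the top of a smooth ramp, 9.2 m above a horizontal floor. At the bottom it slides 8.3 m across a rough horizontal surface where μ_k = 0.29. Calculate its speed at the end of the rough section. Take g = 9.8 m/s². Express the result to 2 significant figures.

Energy at the top = energy at the end + work done against friction:
mgh = ½mv² + μ_k m g d
W_f = μ_k mg d = (0.29)(17)(9.8)(8.3) = 401.0 J
½mv² = mgh − W_f = 1532.7 − 401.0 = 1131.7 J
v = √(2 × 1131.7/17) = 11.54 m/s

v = 12 m/s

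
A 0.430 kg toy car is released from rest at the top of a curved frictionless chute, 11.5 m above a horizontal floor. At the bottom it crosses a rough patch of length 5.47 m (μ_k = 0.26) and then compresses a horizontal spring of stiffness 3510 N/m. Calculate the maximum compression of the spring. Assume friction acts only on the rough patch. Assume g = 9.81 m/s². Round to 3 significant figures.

Initial energy: E₁ = mgh = (0.430)(9.81)(11.5) = 48.510 J
Friction removes W_f = μ_k mg d = (0.26)(0.430)(9.81)(5.47) = 5.999 J
Energy reaching the spring: E = 48.510 − 5.999 = 42.511 J
At max compression ½kx² = E ⇒ x = √(2E/k) = √(2 × 42.511/3510) = 0.1556 m

x = 0.156 m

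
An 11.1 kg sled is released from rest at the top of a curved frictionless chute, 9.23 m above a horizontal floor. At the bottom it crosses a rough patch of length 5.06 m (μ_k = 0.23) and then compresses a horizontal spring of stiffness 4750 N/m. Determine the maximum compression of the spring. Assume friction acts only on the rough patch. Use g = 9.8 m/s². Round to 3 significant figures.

Initial energy: E₁ = mgh = (11.1)(9.8)(9.23) = 1004.0 J
Friction removes W_f = μ_k mg d = (0.23)(11.1)(9.8)(5.06) = 126.6 J
Energy reaching the spring: E = 1004.0 − 126.6 = 877.44 J
At max compression ½kx² = E ⇒ x = √(2E/k) = √(2 × 877.44/4750) = 0.6078 m

x = 0.608 m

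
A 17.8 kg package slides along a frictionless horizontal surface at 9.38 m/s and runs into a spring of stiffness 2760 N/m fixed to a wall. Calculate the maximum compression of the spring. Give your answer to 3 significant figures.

All KE is stored as spring PE at maximum compression: ½mv² = ½kx²
x = v√(m/k) = 9.38 × √(17.8/2760) = 0.7533 m

x = 0.753 m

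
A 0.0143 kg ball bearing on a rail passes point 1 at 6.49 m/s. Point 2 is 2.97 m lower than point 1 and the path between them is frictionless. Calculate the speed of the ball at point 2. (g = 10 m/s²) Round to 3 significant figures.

v = 10.1 m/s

Mechanical energy is conserved (no friction): ½mv₀² + mgh = ½mv²
v² = v₀² + 2gh = (6.49)² + 2(10)(2.97) = 101.52
v = √101.52 = 10.08 m/s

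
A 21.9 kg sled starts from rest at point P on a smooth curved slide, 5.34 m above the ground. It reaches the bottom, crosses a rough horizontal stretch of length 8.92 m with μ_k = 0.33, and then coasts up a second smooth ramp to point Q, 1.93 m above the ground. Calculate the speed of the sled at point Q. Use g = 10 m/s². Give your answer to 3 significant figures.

v = 3.05 m/s

Energy at P: mgh₁ = (21.9)(10)(5.34) = 1169.5 J
Friction loss: W_f = μ_k mg d = 644.6 J
At Q: ½mv² + mgh₂ = mgh₁ − W_f
½mv² = 1169.5 − 644.6 − 422.67 = 102.14 J
v = √(2 × 102.14/21.9) = 3.054 m/s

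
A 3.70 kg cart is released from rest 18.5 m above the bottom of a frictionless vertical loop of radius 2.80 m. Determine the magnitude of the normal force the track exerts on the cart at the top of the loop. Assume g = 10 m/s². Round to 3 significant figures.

Energy from release to top (height 2r): mgh = ½mv_top² + mg(2r)
v_top² = 2g(h − 2r) = 2(10)(18.5 − 5.600) = 258.00 m²/s²
At the top, both N and weight point toward the centre: N + mg = mv_top²/r
N = m(v_top²/r − g) = 3.70(258.00/2.80 − 10) = 303.9 N

N = 304 N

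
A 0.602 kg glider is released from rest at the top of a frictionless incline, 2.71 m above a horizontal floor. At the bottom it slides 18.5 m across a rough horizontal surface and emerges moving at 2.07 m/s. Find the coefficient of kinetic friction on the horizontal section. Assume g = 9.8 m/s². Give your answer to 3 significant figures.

μ_k = 0.135

Applying the work–energy principle:
mgh = ½mv² + μ_k m g d
mgh = 15.988 J; ½mv² = 1.2898 J
W_f = 15.988 − 1.2898 = 14.70 J
μ_k = W_f/(mg·d) = 14.70/(5.900 × 18.5) = 0.1347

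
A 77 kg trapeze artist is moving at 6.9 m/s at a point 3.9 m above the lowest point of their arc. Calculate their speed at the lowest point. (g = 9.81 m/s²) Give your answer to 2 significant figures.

Mechanical energy is conserved (no friction): ½mv₀² + mgh = ½mv²
v² = v₀² + 2gh = (6.9)² + 2(9.81)(3.9) = 124.13
v = √124.13 = 11.14 m/s

v = 11 m/s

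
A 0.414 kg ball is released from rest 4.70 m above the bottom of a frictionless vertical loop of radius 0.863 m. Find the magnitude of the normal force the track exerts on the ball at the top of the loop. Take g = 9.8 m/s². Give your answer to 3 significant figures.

Energy from release to top (height 2r): mgh = ½mv_top² + mg(2r)
v_top² = 2g(h − 2r) = 2(9.8)(4.70 − 1.726) = 58.290 m²/s²
At the top, both N and weight point toward the centre: N + mg = mv_top²/r
N = m(v_top²/r − g) = 0.414(58.290/0.863 − 9.8) = 23.91 N

N = 23.9 N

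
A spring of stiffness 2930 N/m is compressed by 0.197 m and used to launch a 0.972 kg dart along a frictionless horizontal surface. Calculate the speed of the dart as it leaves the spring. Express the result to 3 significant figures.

v = 10.8 m/s

The dart leaves the spring when the spring is at natural length, so ½kx² = ½mv²
v = x√(k/m) = 0.197 × √(2930/0.972) = 10.82 m/s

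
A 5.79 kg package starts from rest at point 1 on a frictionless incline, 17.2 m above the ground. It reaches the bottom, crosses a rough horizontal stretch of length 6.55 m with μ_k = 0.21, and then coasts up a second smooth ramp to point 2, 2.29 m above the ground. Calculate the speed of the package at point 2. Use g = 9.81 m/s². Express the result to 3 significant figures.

v = 16.3 m/s

Energy at 1: mgh₁ = (5.79)(9.81)(17.2) = 976.96 J
Friction loss: W_f = μ_k mg d = 78.13 J
At 2: ½mv² + mgh₂ = mgh₁ − W_f
½mv² = 976.96 − 78.13 − 130.07 = 768.76 J
v = √(2 × 768.76/5.79) = 16.30 m/s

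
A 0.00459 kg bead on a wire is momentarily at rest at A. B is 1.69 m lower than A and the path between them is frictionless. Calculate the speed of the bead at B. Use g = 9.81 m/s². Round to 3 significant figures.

v = 5.76 m/s

Mechanical energy is conserved (no friction): mgh = ½mv²
v = √(2gh) = √(2 × 9.81 × 1.69) = √33.158 = 5.758 m/s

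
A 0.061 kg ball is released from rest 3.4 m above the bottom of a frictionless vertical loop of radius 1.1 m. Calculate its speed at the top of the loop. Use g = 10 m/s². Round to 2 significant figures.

v = 4.9 m/s

Energy conservation: mgh = ½mv_top² + mg(2r)
v_top² = 2g(h − 2r) = 2(10)(3.4 − 2.200) = 24.00
v_top = 4.899 m/s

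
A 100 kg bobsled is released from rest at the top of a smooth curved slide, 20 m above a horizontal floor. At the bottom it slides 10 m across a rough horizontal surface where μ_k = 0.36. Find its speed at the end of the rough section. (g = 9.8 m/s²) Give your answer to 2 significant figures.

v = 18 m/s

Applying the work–energy principle:
mgh = ½mv² + μ_k m g d
W_f = μ_k mg d = (0.36)(100)(9.8)(10) = 3528 J
½mv² = mgh − W_f = 19600 − 3528 = 16072 J
v = √(2 × 16072/100) = 17.93 m/s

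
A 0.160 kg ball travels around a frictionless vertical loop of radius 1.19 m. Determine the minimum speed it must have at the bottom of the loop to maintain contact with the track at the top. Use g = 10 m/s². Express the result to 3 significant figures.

At the top: mg = mv_top²/r ⇒ v_top² = gr = 11.90 m²/s²
Energy from bottom to top (height 2r): ½mv_bot² = ½mv_top² + mg(2r)
v_bot² = gr + 4gr = 5gr = 59.50
v_bot = √(5gr) = 7.714 m/s

v = 7.71 m/s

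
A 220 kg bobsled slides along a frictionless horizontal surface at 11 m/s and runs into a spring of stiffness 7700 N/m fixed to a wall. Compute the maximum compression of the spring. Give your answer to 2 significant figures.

Conservation of energy between contact and max compression: ½mv² = ½kx²
x = v√(m/k) = 11 × √(220/7700) = 1.859 m

x = 1.9 m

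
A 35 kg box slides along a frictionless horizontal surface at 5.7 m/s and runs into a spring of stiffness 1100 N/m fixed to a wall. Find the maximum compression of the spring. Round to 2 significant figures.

x = 1.0 m

All KE is stored as spring PE at maximum compression: ½mv² = ½kx²
x = v√(m/k) = 5.7 × √(35/1100) = 1.017 m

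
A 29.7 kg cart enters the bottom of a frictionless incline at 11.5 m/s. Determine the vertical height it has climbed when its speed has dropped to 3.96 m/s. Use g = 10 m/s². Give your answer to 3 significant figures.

Conservation of energy: ½mv₁² = ½mv₂² + mgh
h = (v₁² − v₂²)/(2g) = (11.5² − 3.96²)/(2 × 10) = 5.828 m

h = 5.83 m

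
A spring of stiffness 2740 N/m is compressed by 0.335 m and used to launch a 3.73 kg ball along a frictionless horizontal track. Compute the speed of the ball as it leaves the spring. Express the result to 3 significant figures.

The ball leaves the spring when the spring is at natural length, so ½kx² = ½mv²
v = x√(k/m) = 0.335 × √(2740/3.73) = 9.080 m/s

v = 9.08 m/s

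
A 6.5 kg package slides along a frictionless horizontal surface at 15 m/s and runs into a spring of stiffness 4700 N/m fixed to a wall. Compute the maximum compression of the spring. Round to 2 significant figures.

Conservation of energy between contact and max compression: ½mv² = ½kx²
x = v√(m/k) = 15 × √(6.5/4700) = 0.5578 m

x = 0.56 m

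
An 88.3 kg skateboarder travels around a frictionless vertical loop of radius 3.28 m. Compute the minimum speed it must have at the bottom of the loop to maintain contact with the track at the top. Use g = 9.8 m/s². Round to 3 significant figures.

At the top: mg = mv_top²/r ⇒ v_top² = gr = 32.14 m²/s²
Energy from bottom to top (height 2r): ½mv_bot² = ½mv_top² + mg(2r)
v_bot² = gr + 4gr = 5gr = 160.7
v_bot = √(5gr) = 12.68 m/s

v = 12.7 m/s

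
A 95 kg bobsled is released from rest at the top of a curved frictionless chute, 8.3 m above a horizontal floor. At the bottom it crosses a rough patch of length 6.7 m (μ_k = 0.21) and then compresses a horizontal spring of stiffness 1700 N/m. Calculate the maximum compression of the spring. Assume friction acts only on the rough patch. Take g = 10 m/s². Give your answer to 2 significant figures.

x = 2.8 m

Initial energy: E₁ = mgh = (95)(10)(8.3) = 7885.0 J
Friction removes W_f = μ_k mg d = (0.21)(95)(10)(6.7) = 1337 J
Energy reaching the spring: E = 7885.0 − 1337 = 6548.4 J
At max compression ½kx² = E ⇒ x = √(2E/k) = √(2 × 6548.4/1700) = 2.776 m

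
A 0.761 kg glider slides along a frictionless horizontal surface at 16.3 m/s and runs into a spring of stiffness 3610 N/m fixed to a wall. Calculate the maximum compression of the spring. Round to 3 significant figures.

Conservation of energy between contact and max compression: ½mv² = ½kx²
x = v√(m/k) = 16.3 × √(0.761/3610) = 0.2367 m

x = 0.237 m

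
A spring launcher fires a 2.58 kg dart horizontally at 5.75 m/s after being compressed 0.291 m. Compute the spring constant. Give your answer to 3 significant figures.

k = 1010 N/m

Spring PE at full compression equals KE at release: ½kx² = ½mv²
k = mv²/x² = (2.58)(5.75)²/(0.291)² = 1007 N/m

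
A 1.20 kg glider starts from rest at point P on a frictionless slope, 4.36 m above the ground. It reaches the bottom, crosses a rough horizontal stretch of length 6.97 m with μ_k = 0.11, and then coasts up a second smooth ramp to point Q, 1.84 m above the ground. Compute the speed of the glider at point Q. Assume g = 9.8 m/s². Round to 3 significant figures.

v = 5.86 m/s

Energy at P: mgh₁ = (1.20)(9.8)(4.36) = 51.274 J
Friction loss: W_f = μ_k mg d = 9.016 J
At Q: ½mv² + mgh₂ = mgh₁ − W_f
½mv² = 51.274 − 9.016 − 21.638 = 20.619 J
v = √(2 × 20.619/1.20) = 5.862 m/s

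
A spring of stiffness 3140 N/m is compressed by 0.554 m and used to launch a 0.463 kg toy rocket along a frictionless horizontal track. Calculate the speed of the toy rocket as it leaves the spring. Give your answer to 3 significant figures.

v = 45.6 m/s

Conservation of energy: ½kx² = ½mv²
v = x√(k/m) = 0.554 × √(3140/0.463) = 45.62 m/s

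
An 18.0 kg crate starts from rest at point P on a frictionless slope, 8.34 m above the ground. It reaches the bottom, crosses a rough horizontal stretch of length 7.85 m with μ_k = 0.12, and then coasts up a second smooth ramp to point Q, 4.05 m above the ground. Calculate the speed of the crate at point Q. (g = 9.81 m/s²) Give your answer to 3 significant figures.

v = 8.10 m/s

Energy at P: mgh₁ = (18.0)(9.81)(8.34) = 1472.7 J
Friction loss: W_f = μ_k mg d = 166.3 J
At Q: ½mv² + mgh₂ = mgh₁ − W_f
½mv² = 1472.7 − 166.3 − 715.15 = 591.19 J
v = √(2 × 591.19/18.0) = 8.105 m/s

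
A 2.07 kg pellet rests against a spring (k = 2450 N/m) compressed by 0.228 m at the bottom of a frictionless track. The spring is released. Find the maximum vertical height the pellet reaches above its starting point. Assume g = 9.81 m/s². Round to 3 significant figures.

h = 3.14 m

At maximum height the pellet is at rest, so ½kx² = mgh
h = kx²/(2mg) = (2450)(0.228)²/(2 × 2.07 × 9.81) = 3.136 m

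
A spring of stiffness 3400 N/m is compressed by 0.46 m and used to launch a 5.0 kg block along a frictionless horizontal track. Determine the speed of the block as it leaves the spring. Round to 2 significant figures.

v = 12 m/s

The block leaves the spring when the spring is at natural length, so ½kx² = ½mv²
v = x√(k/m) = 0.46 × √(3400/5.0) = 12.00 m/s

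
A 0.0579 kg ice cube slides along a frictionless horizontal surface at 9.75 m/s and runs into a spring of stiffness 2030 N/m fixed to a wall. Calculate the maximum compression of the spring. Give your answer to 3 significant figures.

x = 0.0521 m

Conservation of energy between contact and max compression: ½mv² = ½kx²
x = v√(m/k) = 9.75 × √(0.0579/2030) = 0.05207 m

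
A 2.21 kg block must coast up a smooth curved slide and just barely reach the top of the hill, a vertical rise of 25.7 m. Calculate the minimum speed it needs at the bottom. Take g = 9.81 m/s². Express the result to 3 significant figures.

v = 22.5 m/s

At the top it is momentarily at rest, so all KE converts to PE: ½mv² = mgh
v = √(2gh) = √(2 × 9.81 × 25.7) = 22.46 m/s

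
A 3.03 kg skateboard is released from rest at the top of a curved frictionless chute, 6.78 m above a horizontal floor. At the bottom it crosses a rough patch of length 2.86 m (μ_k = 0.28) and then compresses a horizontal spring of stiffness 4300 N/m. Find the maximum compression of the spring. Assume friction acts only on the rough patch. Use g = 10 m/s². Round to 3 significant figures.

x = 0.290 m

Initial energy: E₁ = mgh = (3.03)(10)(6.78) = 205.43 J
Friction removes W_f = μ_k mg d = (0.28)(3.03)(10)(2.86) = 24.26 J
Energy reaching the spring: E = 205.43 − 24.26 = 181.17 J
At max compression ½kx² = E ⇒ x = √(2E/k) = √(2 × 181.17/4300) = 0.2903 m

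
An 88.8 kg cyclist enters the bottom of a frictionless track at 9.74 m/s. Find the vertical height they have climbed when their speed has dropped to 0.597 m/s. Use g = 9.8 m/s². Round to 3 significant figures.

Energy balance between the two points: ½mv₁² = ½mv₂² + mgh
h = (v₁² − v₂²)/(2g) = (9.74² − 0.597²)/(2 × 9.8) = 4.822 m

h = 4.82 m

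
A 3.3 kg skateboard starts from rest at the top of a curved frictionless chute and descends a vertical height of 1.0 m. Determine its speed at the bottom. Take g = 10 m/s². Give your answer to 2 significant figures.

Mechanical energy is conserved (no friction): mgh = ½mv²
The mass cancels from both sides.
v = √(2gh) = √(2 × 10 × 1.0) = √20.000 = 4.472 m/s

v = 4.5 m/s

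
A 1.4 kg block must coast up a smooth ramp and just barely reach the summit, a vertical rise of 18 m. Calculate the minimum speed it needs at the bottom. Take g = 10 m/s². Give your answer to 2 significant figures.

At the top it is momentarily at rest, so all KE converts to PE: ½mv² = mgh
v = √(2gh) = √(2 × 10 × 18) = 18.97 m/s

v = 19 m/s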